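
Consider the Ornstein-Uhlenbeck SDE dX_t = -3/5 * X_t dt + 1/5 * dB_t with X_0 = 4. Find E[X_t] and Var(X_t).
E[X_t] = 4*exp(-3*t/5); Var(X_t) = 1/30 - exp(-6*t/5)/30

The OU SDE dX = -theta X dt + sigma dB admits the integrating factor exp(theta t): d(exp(theta t) X_t) = sigma exp(theta t) dB_t. Integrating from 0 to t:
  X_t = x_0 * exp(-theta t) + sigma * int_0^t exp(-theta (t-s)) dB_s.
The Itô integral has mean 0 and (by the Itô isometry) variance sigma^2 * int_0^t exp(-2 theta (t - s)) ds = sigma^2 * (1 - exp(-2 theta t)) / (2 theta).
With theta = 3/5, sigma = 1/5, x_0 = 4:
  E[X_t] = 4 * exp(-3/5 t) = 4*exp(-3*t/5)
  Var(X_t) = (1/5)^2 * (1 - exp(-2*3/5 t)) / (2 * 3/5) = 1/30 - exp(-6*t/5)/30.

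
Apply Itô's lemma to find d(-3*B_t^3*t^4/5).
d(-3*B_t^3*t^4/5) = (3*B_t*t^3*(-4*B_t^2 - 3*t)/5) dt + (-9*B_t^2*t^4/5) dB_t

Itô's formula for f(t, x): d f(t, B_t) = (f_t + (1/2) f_xx) dt + f_x dB_t. Compute partials of f(t, x) = -3*t^4*x^3/5:
  f_t(t,x)  = -12*t^3*x^3/5
  f_x(t,x)  = -9*t^4*x^2/5
  f_xx(t,x) = -18*t^4*x/5
Assemble drift = f_t + (1/2) f_xx = 3*t^3*x*(-3*t - 4*x^2)/5 and diffusion = f_x = -9*t^4*x^2/5. Substituting x = B_t:
  d(-3*B_t^3*t^4/5) = (3*B_t*t^3*(-4*B_t^2 - 3*t)/5) dt + (-9*B_t^2*t^4/5) dB_t.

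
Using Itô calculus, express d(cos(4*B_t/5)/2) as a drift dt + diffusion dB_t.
d(cos(4*B_t/5)/2) = (-4*cos(4*B_t/5)/25) dt + (-2*sin(4*B_t/5)/5) dB_t

Itô's formula for f(B_t) gives d f(B_t) = f'(B_t) dB_t + (1/2) f''(B_t) dt. Compute derivatives of f(x) = cos(4*x/5)/2:
  f'(x)  = -2*sin(4*x/5)/5
  f''(x) = -8*cos(4*x/5)/25
Substitute x = B_t and multiply the f'' term by 1/2:
  drift     = (1/2) * (-8*cos(4*x/5)/25) evaluated at B_t = -4*cos(4*B_t/5)/25
  diffusion = (-2*sin(4*x/5)/5) evaluated at B_t = -2*sin(4*B_t/5)/5
Therefore d(cos(4*B_t/5)/2) = (-4*cos(4*B_t/5)/25) dt + (-2*sin(4*B_t/5)/5) dB_t.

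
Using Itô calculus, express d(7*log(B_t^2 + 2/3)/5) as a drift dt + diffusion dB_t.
d(7*log(B_t^2 + 2/3)/5) = (21*(2 - 3*B_t^2)/(5*(3*B_t^2 + 2)^2)) dt + (42*B_t/(5*(3*B_t^2 + 2))) dB_t

Itô's formula for f(B_t) gives d f(B_t) = f'(B_t) dB_t + (1/2) f''(B_t) dt. Compute derivatives of f(x) = 7*log(x^2 + 2/3)/5:
  f'(x)  = 42*x/(5*(3*x^2 + 2))
  f''(x) = 42*(2 - 3*x^2)/(5*(3*x^2 + 2)^2)
Substitute x = B_t and multiply the f'' term by 1/2:
  drift     = (1/2) * (42*(2 - 3*x^2)/(5*(3*x^2 + 2)^2)) evaluated at B_t = 21*(2 - 3*B_t^2)/(5*(3*B_t^2 + 2)^2)
  diffusion = (42*x/(5*(3*x^2 + 2))) evaluated at B_t = 42*B_t/(5*(3*B_t^2 + 2))
Therefore d(7*log(B_t^2 + 2/3)/5) = (21*(2 - 3*B_t^2)/(5*(3*B_t^2 + 2)^2)) dt + (42*B_t/(5*(3*B_t^2 + 2))) dB_t.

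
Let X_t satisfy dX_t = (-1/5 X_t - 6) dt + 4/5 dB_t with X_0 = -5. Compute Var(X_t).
Var(X_t) = 8/5 - 8*exp(-2*t/5)/5

The variance V(t) = Var(X_t) satisfies V'(t) = 2 a V(t) + c^2 with V(0) = 0 (drift coefficient is linear in X, diffusion is constant). With a = -1/5, c = 4/5, the solution is
  V(t) = (c^2 / (2 a)) * (exp(2 a t) - 1)
       = ((4/5)^2 / (2*(-1/5))) * (exp((-2/5) t) - 1)
       = 8/5 - 8*exp(-2*t/5)/5.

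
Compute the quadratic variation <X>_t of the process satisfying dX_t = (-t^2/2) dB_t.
<X>_t = t^5/20

For an Itô process dX_t = a(t) dt + b(t) dB_t, the quadratic variation is <X>_t = int_0^t b(s)^2 ds (the drift term does not contribute). Here b(s) = -s^2/2, so
  b(s)^2 = s^4/4.
Integrating from 0 to t:
  <X>_t = int_0^t (s^4/4) ds = t^5/20.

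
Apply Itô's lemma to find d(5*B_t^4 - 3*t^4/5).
d(5*B_t^4 - 3*t^4/5) = (30*B_t^2 - 12*t^3/5) dt + (20*B_t^3) dB_t

Itô's formula for f(t, x): d f(t, B_t) = (f_t + (1/2) f_xx) dt + f_x dB_t. Compute partials of f(t, x) = -3*t^4/5 + 5*x^4:
  f_t(t,x)  = -12*t^3/5
  f_x(t,x)  = 20*x^3
  f_xx(t,x) = 60*x^2
Assemble drift = f_t + (1/2) f_xx = -12*t^3/5 + 30*x^2 and diffusion = f_x = 20*x^3. Substituting x = B_t:
  d(5*B_t^4 - 3*t^4/5) = (30*B_t^2 - 12*t^3/5) dt + (20*B_t^3) dB_t.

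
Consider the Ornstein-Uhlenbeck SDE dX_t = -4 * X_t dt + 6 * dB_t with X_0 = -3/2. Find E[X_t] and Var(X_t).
E[X_t] = -3*exp(-4*t)/2; Var(X_t) = 9/2 - 9*exp(-8*t)/2

The OU SDE dX = -theta X dt + sigma dB admits the integrating factor exp(theta t): d(exp(theta t) X_t) = sigma exp(theta t) dB_t. Integrating from 0 to t:
  X_t = x_0 * exp(-theta t) + sigma * int_0^t exp(-theta (t-s)) dB_s.
The Itô integral has mean 0 and (by the Itô isometry) variance sigma^2 * int_0^t exp(-2 theta (t - s)) ds = sigma^2 * (1 - exp(-2 theta t)) / (2 theta).
With theta = 4, sigma = 6, x_0 = -3/2:
  E[X_t] = -3/2 * exp(-4 t) = -3*exp(-4*t)/2
  Var(X_t) = (6)^2 * (1 - exp(-2*4 t)) / (2 * 4) = 9/2 - 9*exp(-8*t)/2.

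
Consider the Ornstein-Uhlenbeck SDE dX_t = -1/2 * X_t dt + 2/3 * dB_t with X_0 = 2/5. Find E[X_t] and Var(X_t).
E[X_t] = 2*exp(-t/2)/5; Var(X_t) = 4/9 - 4*exp(-t)/9

The OU SDE dX = -theta X dt + sigma dB admits the integrating factor exp(theta t): d(exp(theta t) X_t) = sigma exp(theta t) dB_t. Integrating from 0 to t:
  X_t = x_0 * exp(-theta t) + sigma * int_0^t exp(-theta (t-s)) dB_s.
The Itô integral has mean 0 and (by the Itô isometry) variance sigma^2 * int_0^t exp(-2 theta (t - s)) ds = sigma^2 * (1 - exp(-2 theta t)) / (2 theta).
With theta = 1/2, sigma = 2/3, x_0 = 2/5:
  E[X_t] = 2/5 * exp(-1/2 t) = 2*exp(-t/2)/5
  Var(X_t) = (2/3)^2 * (1 - exp(-2*1/2 t)) / (2 * 1/2) = 4/9 - 4*exp(-t)/9.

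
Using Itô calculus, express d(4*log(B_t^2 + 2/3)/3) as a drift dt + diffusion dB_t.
d(4*log(B_t^2 + 2/3)/3) = (4*(2 - 3*B_t^2)/(3*B_t^2 + 2)^2) dt + (8*B_t/(3*B_t^2 + 2)) dB_t

Itô's formula for f(B_t) gives d f(B_t) = f'(B_t) dB_t + (1/2) f''(B_t) dt. Compute derivatives of f(x) = 4*log(x^2 + 2/3)/3:
  f'(x)  = 8*x/(3*x^2 + 2)
  f''(x) = 8*(2 - 3*x^2)/(3*x^2 + 2)^2
Substitute x = B_t and multiply the f'' term by 1/2:
  drift     = (1/2) * (8*(2 - 3*x^2)/(3*x^2 + 2)^2) evaluated at B_t = 4*(2 - 3*B_t^2)/(3*B_t^2 + 2)^2
  diffusion = (8*x/(3*x^2 + 2)) evaluated at B_t = 8*B_t/(3*B_t^2 + 2)
Therefore d(4*log(B_t^2 + 2/3)/3) = (4*(2 - 3*B_t^2)/(3*B_t^2 + 2)^2) dt + (8*B_t/(3*B_t^2 + 2)) dB_t.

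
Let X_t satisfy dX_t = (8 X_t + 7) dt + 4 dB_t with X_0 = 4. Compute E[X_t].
E[X_t] = 39*exp(8*t)/8 - 7/8

Taking expectations and using E[dB_t] = 0, the mean m(t) = E[X_t] satisfies the ODE m'(t) = a m(t) + b with m(0) = x_0. With a = 8, b = 7, x_0 = 4, the solution is
  m(t) = x_0 * exp(a t) + (b/a) * (exp(a t) - 1)
       = 4 * exp(8 t) + (7/8) * (exp(8 t) - 1)
       = 39*exp(8*t)/8 - 7/8.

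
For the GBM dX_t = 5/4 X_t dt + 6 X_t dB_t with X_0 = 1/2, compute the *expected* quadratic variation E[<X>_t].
E[<X>_t] = 18*exp(77*t/2)/77 - 18/77

<X>_t = int_0^t (6 * X_s)^2 ds. Taking expectation inside the integral: E[<X>_t] = 6^2 * int_0^t E[X_s^2] ds. For GBM, E[X_s^2] = x_0^2 * exp((2 mu + sigma^2) s). Integrating:
  E[<X>_t] = 6^2 * (1/2)^2 * (exp((2*(5/4) + 6^2) t) - 1) / (2*(5/4) + 6^2)
           = 6^2 * (1/2)^2 * (exp((77/2) t) - 1) / (77/2) = 18*exp(77*t/2)/77 - 18/77.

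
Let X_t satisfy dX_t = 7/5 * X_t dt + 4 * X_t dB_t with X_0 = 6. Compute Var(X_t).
Var(X_t) = 36*(exp(16*t) - 1)*exp(14*t/5)

For GBM dX = mu X dt + sigma X dB with X_0 = x_0, apply Itô to Y = log X: dY = (mu - sigma^2/2) dt + sigma dB, so Y_t = log(x_0) + (mu - sigma^2/2) t + sigma B_t and hence X_t = x_0 * exp((mu - sigma^2/2) t + sigma B_t).
With mu = 7/5, sigma = 4, x_0 = 6, this gives:
  X_t = 6 * exp((-33/5) * t + (4) * B_t).
Since sigma*B_t ~ Normal(0, sigma^2 t), E[exp(sigma*B_t)] = exp(sigma^2 t / 2); so E[X_t] = x_0 * exp((mu - sigma^2/2) t) * exp(sigma^2 t / 2) = x_0 * exp(mu t) = 6*exp(7*t/5).
Var(X_t) = E[X_t^2] - (E[X_t])^2 = x_0^2 * exp(2 mu t) * (exp(sigma^2 t) - 1) = 36*(exp(16*t) - 1)*exp(14*t/5).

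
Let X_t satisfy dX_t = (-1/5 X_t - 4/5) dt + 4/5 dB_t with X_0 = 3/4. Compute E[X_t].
E[X_t] = -4 + 19*exp(-t/5)/4

Taking expectations and using E[dB_t] = 0, the mean m(t) = E[X_t] satisfies the ODE m'(t) = a m(t) + b with m(0) = x_0. With a = -1/5, b = -4/5, x_0 = 3/4, the solution is
  m(t) = x_0 * exp(a t) + (b/a) * (exp(a t) - 1)
       = (3/4) * exp((-1/5) t) + ((-4/5)/(-1/5)) * (exp((-1/5) t) - 1)
       = -4 + 19*exp(-t/5)/4.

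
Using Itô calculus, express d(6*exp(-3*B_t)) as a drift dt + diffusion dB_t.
d(6*exp(-3*B_t)) = (27*exp(-3*B_t)) dt + (-18*exp(-3*B_t)) dB_t

Itô's formula for f(B_t) gives d f(B_t) = f'(B_t) dB_t + (1/2) f''(B_t) dt. Compute derivatives of f(x) = 6*exp(-3*x):
  f'(x)  = -18*exp(-3*x)
  f''(x) = 54*exp(-3*x)
Substitute x = B_t and multiply the f'' term by 1/2:
  drift     = (1/2) * (54*exp(-3*x)) evaluated at B_t = 27*exp(-3*B_t)
  diffusion = (-18*exp(-3*x)) evaluated at B_t = -18*exp(-3*B_t)
Therefore d(6*exp(-3*B_t)) = (27*exp(-3*B_t)) dt + (-18*exp(-3*B_t)) dB_t.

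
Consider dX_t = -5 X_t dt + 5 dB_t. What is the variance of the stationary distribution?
lim Var(X_t) = 5/2

The OU SDE dX = -theta X dt + sigma dB admits the integrating factor exp(theta t): d(exp(theta t) X_t) = sigma exp(theta t) dB_t. Integrating from 0 to t gives X_t = x_0 * exp(-theta t) + sigma * int_0^t exp(-theta (t-s)) dB_s for any initial x_0. The Itô integral has variance (by the Itô isometry) sigma^2 * int_0^t exp(-2 theta (t - s)) ds = sigma^2 * (1 - exp(-2 theta t)) / (2 theta), independent of x_0.
With theta = 5, sigma = 5:
  Var(X_t) = (5)^2 * (1 - exp(-2*5 t)) / (2 * 5) = 5/2 - 5*exp(-10*t)/2.
As t -> infinity, exp(-2*5 t) -> 0, so the stationary variance is sigma^2 / (2 theta) = 5/2.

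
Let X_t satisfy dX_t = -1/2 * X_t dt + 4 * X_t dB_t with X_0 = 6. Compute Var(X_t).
Var(X_t) = (36*exp(16*t) - 36)*exp(-t)

For GBM dX = mu X dt + sigma X dB with X_0 = x_0, apply Itô to Y = log X: dY = (mu - sigma^2/2) dt + sigma dB, so Y_t = log(x_0) + (mu - sigma^2/2) t + sigma B_t and hence X_t = x_0 * exp((mu - sigma^2/2) t + sigma B_t).
With mu = -1/2, sigma = 4, x_0 = 6, this gives:
  X_t = 6 * exp((-17/2) * t + (4) * B_t).
Since sigma*B_t ~ Normal(0, sigma^2 t), E[exp(sigma*B_t)] = exp(sigma^2 t / 2); so E[X_t] = x_0 * exp((mu - sigma^2/2) t) * exp(sigma^2 t / 2) = x_0 * exp(mu t) = 6*exp(-t/2).
Var(X_t) = E[X_t^2] - (E[X_t])^2 = x_0^2 * exp(2 mu t) * (exp(sigma^2 t) - 1) = (36*exp(16*t) - 36)*exp(-t).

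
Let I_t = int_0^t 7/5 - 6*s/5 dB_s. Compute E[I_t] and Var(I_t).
E[I_t] = 0; Var(I_t) = t*(12*t^2 - 42*t + 49)/25

The Itô integral of a deterministic integrand f(s) has mean 0 because each increment f(s) * (B_{s+ds} - B_s) has mean 0. By the Itô isometry:
  Var( int_0^t f(s) dB_s ) = E[ (int_0^t f(s) dB_s)^2 ] = int_0^t f(s)^2 ds.
Here f(s) = 7/5 - 6*s/5, so f(s)^2 = (6*s - 7)^2/25. Integrate:
  int_0^t ((6*s - 7)^2/25) ds = t*(12*t^2 - 42*t + 49)/25.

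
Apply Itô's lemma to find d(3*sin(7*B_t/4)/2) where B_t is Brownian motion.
d(3*sin(7*B_t/4)/2) = (-147*sin(7*B_t/4)/64) dt + (21*cos(7*B_t/4)/8) dB_t

Itô's formula for f(B_t) gives d f(B_t) = f'(B_t) dB_t + (1/2) f''(B_t) dt. Compute derivatives of f(x) = 3*sin(7*x/4)/2:
  f'(x)  = 21*cos(7*x/4)/8
  f''(x) = -147*sin(7*x/4)/32
Substitute x = B_t and multiply the f'' term by 1/2:
  drift     = (1/2) * (-147*sin(7*x/4)/32) evaluated at B_t = -147*sin(7*B_t/4)/64
  diffusion = (21*cos(7*x/4)/8) evaluated at B_t = 21*cos(7*B_t/4)/8
Therefore d(3*sin(7*B_t/4)/2) = (-147*sin(7*B_t/4)/64) dt + (21*cos(7*B_t/4)/8) dB_t.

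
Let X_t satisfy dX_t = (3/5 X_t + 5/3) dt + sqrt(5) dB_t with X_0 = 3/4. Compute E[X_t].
E[X_t] = 127*exp(3*t/5)/36 - 25/9

Taking expectations and using E[dB_t] = 0, the mean m(t) = E[X_t] satisfies the ODE m'(t) = a m(t) + b with m(0) = x_0. With a = 3/5, b = 5/3, x_0 = 3/4, the solution is
  m(t) = x_0 * exp(a t) + (b/a) * (exp(a t) - 1)
       = (3/4) * exp((3/5) t) + ((5/3)/(3/5)) * (exp((3/5) t) - 1)
       = 127*exp(3*t/5)/36 - 25/9.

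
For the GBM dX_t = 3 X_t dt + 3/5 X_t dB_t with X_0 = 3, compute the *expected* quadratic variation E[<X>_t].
E[<X>_t] = 27*exp(159*t/25)/53 - 27/53

<X>_t = int_0^t ((3/5) * X_s)^2 ds. Taking expectation inside the integral: E[<X>_t] = (3/5)^2 * int_0^t E[X_s^2] ds. For GBM, E[X_s^2] = x_0^2 * exp((2 mu + sigma^2) s). Integrating:
  E[<X>_t] = (3/5)^2 * 3^2 * (exp((2*3 + (3/5)^2) t) - 1) / (2*3 + (3/5)^2)
           = (3/5)^2 * 3^2 * (exp((159/25) t) - 1) / (159/25) = 27*exp(159*t/25)/53 - 27/53.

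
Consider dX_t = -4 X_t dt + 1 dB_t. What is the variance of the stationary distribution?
lim Var(X_t) = 1/8

The OU SDE dX = -theta X dt + sigma dB admits the integrating factor exp(theta t): d(exp(theta t) X_t) = sigma exp(theta t) dB_t. Integrating from 0 to t gives X_t = x_0 * exp(-theta t) + sigma * int_0^t exp(-theta (t-s)) dB_s for any initial x_0. The Itô integral has variance (by the Itô isometry) sigma^2 * int_0^t exp(-2 theta (t - s)) ds = sigma^2 * (1 - exp(-2 theta t)) / (2 theta), independent of x_0.
With theta = 4, sigma = 1:
  Var(X_t) = (1)^2 * (1 - exp(-2*4 t)) / (2 * 4) = 1/8 - exp(-8*t)/8.
As t -> infinity, exp(-2*4 t) -> 0, so the stationary variance is sigma^2 / (2 theta) = 1/8.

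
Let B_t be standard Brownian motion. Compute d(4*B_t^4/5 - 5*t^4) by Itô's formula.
d(4*B_t^4/5 - 5*t^4) = (24*B_t^2/5 - 20*t^3) dt + (16*B_t^3/5) dB_t

Itô's formula for f(t, x): d f(t, B_t) = (f_t + (1/2) f_xx) dt + f_x dB_t. Compute partials of f(t, x) = -5*t^4 + 4*x^4/5:
  f_t(t,x)  = -20*t^3
  f_x(t,x)  = 16*x^3/5
  f_xx(t,x) = 48*x^2/5
Assemble drift = f_t + (1/2) f_xx = -20*t^3 + 24*x^2/5 and diffusion = f_x = 16*x^3/5. Substituting x = B_t:
  d(4*B_t^4/5 - 5*t^4) = (24*B_t^2/5 - 20*t^3) dt + (16*B_t^3/5) dB_t.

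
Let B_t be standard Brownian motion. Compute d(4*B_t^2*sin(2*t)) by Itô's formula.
d(4*B_t^2*sin(2*t)) = (8*B_t^2*cos(2*t) + 4*sin(2*t)) dt + (8*B_t*sin(2*t)) dB_t

Itô's formula for f(t, x): d f(t, B_t) = (f_t + (1/2) f_xx) dt + f_x dB_t. Compute partials of f(t, x) = 4*x^2*sin(2*t):
  f_t(t,x)  = 8*x^2*cos(2*t)
  f_x(t,x)  = 8*x*sin(2*t)
  f_xx(t,x) = 8*sin(2*t)
Assemble drift = f_t + (1/2) f_xx = 8*x^2*cos(2*t) + 4*sin(2*t) and diffusion = f_x = 8*x*sin(2*t). Substituting x = B_t:
  d(4*B_t^2*sin(2*t)) = (8*B_t^2*cos(2*t) + 4*sin(2*t)) dt + (8*B_t*sin(2*t)) dB_t.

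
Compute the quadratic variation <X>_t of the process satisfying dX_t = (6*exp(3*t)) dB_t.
<X>_t = 6*exp(6*t) - 6

For an Itô process dX_t = a(t) dt + b(t) dB_t, the quadratic variation is <X>_t = int_0^t b(s)^2 ds (the drift term does not contribute). Here b(s) = 6*exp(3*s), so
  b(s)^2 = 36*exp(6*s).
Integrating from 0 to t:
  <X>_t = int_0^t (36*exp(6*s)) ds = 6*exp(6*t) - 6.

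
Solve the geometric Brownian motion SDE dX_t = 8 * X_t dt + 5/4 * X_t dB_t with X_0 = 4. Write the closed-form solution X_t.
X_t = 4 * exp((231/32) * t + (5/4) * B_t)

For GBM dX = mu X dt + sigma X dB with X_0 = x_0, apply Itô to Y = log X: dY = (mu - sigma^2/2) dt + sigma dB, so Y_t = log(x_0) + (mu - sigma^2/2) t + sigma B_t and hence X_t = x_0 * exp((mu - sigma^2/2) t + sigma B_t).
With mu = 8, sigma = 5/4, x_0 = 4, this gives:
  X_t = 4 * exp((231/32) * t + (5/4) * B_t).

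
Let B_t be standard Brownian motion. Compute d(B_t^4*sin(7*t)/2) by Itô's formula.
d(B_t^4*sin(7*t)/2) = (B_t^2*(7*B_t^2*cos(7*t) + 6*sin(7*t))/2) dt + (2*B_t^3*sin(7*t)) dB_t

Itô's formula for f(t, x): d f(t, B_t) = (f_t + (1/2) f_xx) dt + f_x dB_t. Compute partials of f(t, x) = x^4*sin(7*t)/2:
  f_t(t,x)  = 7*x^4*cos(7*t)/2
  f_x(t,x)  = 2*x^3*sin(7*t)
  f_xx(t,x) = 6*x^2*sin(7*t)
Assemble drift = f_t + (1/2) f_xx = x^2*(7*x^2*cos(7*t) + 6*sin(7*t))/2 and diffusion = f_x = 2*x^3*sin(7*t). Substituting x = B_t:
  d(B_t^4*sin(7*t)/2) = (B_t^2*(7*B_t^2*cos(7*t) + 6*sin(7*t))/2) dt + (2*B_t^3*sin(7*t)) dB_t.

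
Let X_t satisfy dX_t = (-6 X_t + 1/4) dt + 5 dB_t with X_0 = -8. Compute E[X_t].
E[X_t] = 1/24 - 193*exp(-6*t)/24

Taking expectations and using E[dB_t] = 0, the mean m(t) = E[X_t] satisfies the ODE m'(t) = a m(t) + b with m(0) = x_0. With a = -6, b = 1/4, x_0 = -8, the solution is
  m(t) = x_0 * exp(a t) + (b/a) * (exp(a t) - 1)
       = (-8) * exp((-6) t) + ((1/4)/(-6)) * (exp((-6) t) - 1)
       = 1/24 - 193*exp(-6*t)/24.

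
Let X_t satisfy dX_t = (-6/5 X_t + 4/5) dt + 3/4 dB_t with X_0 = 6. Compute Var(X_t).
Var(X_t) = 15/64 - 15*exp(-12*t/5)/64

The variance V(t) = Var(X_t) satisfies V'(t) = 2 a V(t) + c^2 with V(0) = 0 (drift coefficient is linear in X, diffusion is constant). With a = -6/5, c = 3/4, the solution is
  V(t) = (c^2 / (2 a)) * (exp(2 a t) - 1)
       = ((3/4)^2 / (2*(-6/5))) * (exp((-12/5) t) - 1)
       = 15/64 - 15*exp(-12*t/5)/64.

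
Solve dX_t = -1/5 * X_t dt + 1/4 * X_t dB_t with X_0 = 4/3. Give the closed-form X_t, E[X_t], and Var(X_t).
X_t = 4/3 * exp((-37/160) t + (1/4) B_t); E[X_t] = 4*exp(-t/5)/3; Var(X_t) = (16*exp(t/16) - 16)*exp(-2*t/5)/9

For GBM dX = mu X dt + sigma X dB with X_0 = x_0, apply Itô to Y = log X: dY = (mu - sigma^2/2) dt + sigma dB, so Y_t = log(x_0) + (mu - sigma^2/2) t + sigma B_t and hence X_t = x_0 * exp((mu - sigma^2/2) t + sigma B_t).
With mu = -1/5, sigma = 1/4, x_0 = 4/3, this gives:
  X_t = 4/3 * exp((-37/160) * t + (1/4) * B_t).
Since sigma*B_t ~ Normal(0, sigma^2 t), E[exp(sigma*B_t)] = exp(sigma^2 t / 2); so E[X_t] = x_0 * exp((mu - sigma^2/2) t) * exp(sigma^2 t / 2) = x_0 * exp(mu t) = 4*exp(-t/5)/3.
Var(X_t) = E[X_t^2] - (E[X_t])^2 = x_0^2 * exp(2 mu t) * (exp(sigma^2 t) - 1) = (16*exp(t/16) - 16)*exp(-2*t/5)/9.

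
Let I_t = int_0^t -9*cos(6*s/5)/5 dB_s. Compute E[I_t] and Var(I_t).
E[I_t] = 0; Var(I_t) = 81*t/50 + 27*sin(12*t/5)/40

The Itô integral of a deterministic integrand f(s) has mean 0 because each increment f(s) * (B_{s+ds} - B_s) has mean 0. By the Itô isometry:
  Var( int_0^t f(s) dB_s ) = E[ (int_0^t f(s) dB_s)^2 ] = int_0^t f(s)^2 ds.
Here f(s) = -9*cos(6*s/5)/5, so f(s)^2 = 81*cos(6*s/5)^2/25. Integrate:
  int_0^t (81*cos(6*s/5)^2/25) ds = 81*t/50 + 27*sin(12*t/5)/40.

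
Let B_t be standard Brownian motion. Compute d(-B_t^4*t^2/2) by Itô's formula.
d(-B_t^4*t^2/2) = (B_t^2*t*(-B_t^2 - 3*t)) dt + (-2*B_t^3*t^2) dB_t

Itô's formula for f(t, x): d f(t, B_t) = (f_t + (1/2) f_xx) dt + f_x dB_t. Compute partials of f(t, x) = -t^2*x^4/2:
  f_t(t,x)  = -t*x^4
  f_x(t,x)  = -2*t^2*x^3
  f_xx(t,x) = -6*t^2*x^2
Assemble drift = f_t + (1/2) f_xx = t*x^2*(-3*t - x^2) and diffusion = f_x = -2*t^2*x^3. Substituting x = B_t:
  d(-B_t^4*t^2/2) = (B_t^2*t*(-B_t^2 - 3*t)) dt + (-2*B_t^3*t^2) dB_t.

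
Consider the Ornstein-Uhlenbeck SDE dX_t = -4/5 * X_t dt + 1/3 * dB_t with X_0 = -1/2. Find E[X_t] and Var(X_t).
E[X_t] = -exp(-4*t/5)/2; Var(X_t) = 5/72 - 5*exp(-8*t/5)/72

The OU SDE dX = -theta X dt + sigma dB admits the integrating factor exp(theta t): d(exp(theta t) X_t) = sigma exp(theta t) dB_t. Integrating from 0 to t:
  X_t = x_0 * exp(-theta t) + sigma * int_0^t exp(-theta (t-s)) dB_s.
The Itô integral has mean 0 and (by the Itô isometry) variance sigma^2 * int_0^t exp(-2 theta (t - s)) ds = sigma^2 * (1 - exp(-2 theta t)) / (2 theta).
With theta = 4/5, sigma = 1/3, x_0 = -1/2:
  E[X_t] = -1/2 * exp(-4/5 t) = -exp(-4*t/5)/2
  Var(X_t) = (1/3)^2 * (1 - exp(-2*4/5 t)) / (2 * 4/5) = 5/72 - 5*exp(-8*t/5)/72.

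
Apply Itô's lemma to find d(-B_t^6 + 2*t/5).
d(-B_t^6 + 2*t/5) = (2/5 - 15*B_t^4) dt + (-6*B_t^5) dB_t

Itô's formula for f(t, x): d f(t, B_t) = (f_t + (1/2) f_xx) dt + f_x dB_t. Compute partials of f(t, x) = 2*t/5 - x^6:
  f_t(t,x)  = 2/5
  f_x(t,x)  = -6*x^5
  f_xx(t,x) = -30*x^4
Assemble drift = f_t + (1/2) f_xx = 2/5 - 15*x^4 and diffusion = f_x = -6*x^5. Substituting x = B_t:
  d(-B_t^6 + 2*t/5) = (2/5 - 15*B_t^4) dt + (-6*B_t^5) dB_t.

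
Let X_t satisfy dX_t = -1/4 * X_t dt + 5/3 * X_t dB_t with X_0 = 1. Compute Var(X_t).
Var(X_t) = (exp(25*t/9) - 1)*exp(-t/2)

For GBM dX = mu X dt + sigma X dB with X_0 = x_0, apply Itô to Y = log X: dY = (mu - sigma^2/2) dt + sigma dB, so Y_t = log(x_0) + (mu - sigma^2/2) t + sigma B_t and hence X_t = x_0 * exp((mu - sigma^2/2) t + sigma B_t).
With mu = -1/4, sigma = 5/3, x_0 = 1, this gives:
  X_t = 1 * exp((-59/36) * t + (5/3) * B_t).
Since sigma*B_t ~ Normal(0, sigma^2 t), E[exp(sigma*B_t)] = exp(sigma^2 t / 2); so E[X_t] = x_0 * exp((mu - sigma^2/2) t) * exp(sigma^2 t / 2) = x_0 * exp(mu t) = exp(-t/4).
Var(X_t) = E[X_t^2] - (E[X_t])^2 = x_0^2 * exp(2 mu t) * (exp(sigma^2 t) - 1) = (exp(25*t/9) - 1)*exp(-t/2).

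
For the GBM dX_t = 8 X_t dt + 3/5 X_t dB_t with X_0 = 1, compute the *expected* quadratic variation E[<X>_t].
E[<X>_t] = 9*exp(409*t/25)/409 - 9/409

<X>_t = int_0^t ((3/5) * X_s)^2 ds. Taking expectation inside the integral: E[<X>_t] = (3/5)^2 * int_0^t E[X_s^2] ds. For GBM, E[X_s^2] = x_0^2 * exp((2 mu + sigma^2) s). Integrating:
  E[<X>_t] = (3/5)^2 * 1^2 * (exp((2*8 + (3/5)^2) t) - 1) / (2*8 + (3/5)^2)
           = (3/5)^2 * 1^2 * (exp((409/25) t) - 1) / (409/25) = 9*exp(409*t/25)/409 - 9/409.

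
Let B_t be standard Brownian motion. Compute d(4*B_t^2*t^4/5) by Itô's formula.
d(4*B_t^2*t^4/5) = (4*t^3*(4*B_t^2 + t)/5) dt + (8*B_t*t^4/5) dB_t

Itô's formula for f(t, x): d f(t, B_t) = (f_t + (1/2) f_xx) dt + f_x dB_t. Compute partials of f(t, x) = 4*t^4*x^2/5:
  f_t(t,x)  = 16*t^3*x^2/5
  f_x(t,x)  = 8*t^4*x/5
  f_xx(t,x) = 8*t^4/5
Assemble drift = f_t + (1/2) f_xx = 4*t^3*(t + 4*x^2)/5 and diffusion = f_x = 8*t^4*x/5. Substituting x = B_t:
  d(4*B_t^2*t^4/5) = (4*t^3*(4*B_t^2 + t)/5) dt + (8*B_t*t^4/5) dB_t.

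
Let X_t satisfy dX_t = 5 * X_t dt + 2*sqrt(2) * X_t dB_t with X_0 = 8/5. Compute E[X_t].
E[X_t] = 8*exp(5*t)/5

For GBM dX = mu X dt + sigma X dB with X_0 = x_0, apply Itô to Y = log X: dY = (mu - sigma^2/2) dt + sigma dB, so Y_t = log(x_0) + (mu - sigma^2/2) t + sigma B_t and hence X_t = x_0 * exp((mu - sigma^2/2) t + sigma B_t).
With mu = 5, sigma = 2*sqrt(2), x_0 = 8/5, this gives:
  X_t = 8/5 * exp((1) * t + (2*sqrt(2)) * B_t).
Since sigma*B_t ~ Normal(0, sigma^2 t), E[exp(sigma*B_t)] = exp(sigma^2 t / 2); so E[X_t] = x_0 * exp((mu - sigma^2/2) t) * exp(sigma^2 t / 2) = x_0 * exp(mu t) = 8*exp(5*t)/5.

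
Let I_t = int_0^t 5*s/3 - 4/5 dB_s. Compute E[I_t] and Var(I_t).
E[I_t] = 0; Var(I_t) = t*(625*t^2 - 900*t + 432)/675

The Itô integral of a deterministic integrand f(s) has mean 0 because each increment f(s) * (B_{s+ds} - B_s) has mean 0. By the Itô isometry:
  Var( int_0^t f(s) dB_s ) = E[ (int_0^t f(s) dB_s)^2 ] = int_0^t f(s)^2 ds.
Here f(s) = 5*s/3 - 4/5, so f(s)^2 = (25*s - 12)^2/225. Integrate:
  int_0^t ((25*s - 12)^2/225) ds = t*(625*t^2 - 900*t + 432)/675.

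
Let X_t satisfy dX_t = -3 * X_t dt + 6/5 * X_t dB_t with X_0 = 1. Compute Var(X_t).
Var(X_t) = (exp(36*t/25) - 1)*exp(-6*t)

For GBM dX = mu X dt + sigma X dB with X_0 = x_0, apply Itô to Y = log X: dY = (mu - sigma^2/2) dt + sigma dB, so Y_t = log(x_0) + (mu - sigma^2/2) t + sigma B_t and hence X_t = x_0 * exp((mu - sigma^2/2) t + sigma B_t).
With mu = -3, sigma = 6/5, x_0 = 1, this gives:
  X_t = 1 * exp((-93/25) * t + (6/5) * B_t).
Since sigma*B_t ~ Normal(0, sigma^2 t), E[exp(sigma*B_t)] = exp(sigma^2 t / 2); so E[X_t] = x_0 * exp((mu - sigma^2/2) t) * exp(sigma^2 t / 2) = x_0 * exp(mu t) = exp(-3*t).
Var(X_t) = E[X_t^2] - (E[X_t])^2 = x_0^2 * exp(2 mu t) * (exp(sigma^2 t) - 1) = (exp(36*t/25) - 1)*exp(-6*t).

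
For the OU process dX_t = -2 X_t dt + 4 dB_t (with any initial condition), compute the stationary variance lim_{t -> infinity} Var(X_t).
lim Var(X_t) = 4

The OU SDE dX = -theta X dt + sigma dB admits the integrating factor exp(theta t): d(exp(theta t) X_t) = sigma exp(theta t) dB_t. Integrating from 0 to t gives X_t = x_0 * exp(-theta t) + sigma * int_0^t exp(-theta (t-s)) dB_s for any initial x_0. The Itô integral has variance (by the Itô isometry) sigma^2 * int_0^t exp(-2 theta (t - s)) ds = sigma^2 * (1 - exp(-2 theta t)) / (2 theta), independent of x_0.
With theta = 2, sigma = 4:
  Var(X_t) = (4)^2 * (1 - exp(-2*2 t)) / (2 * 2) = 4 - 4*exp(-4*t).
As t -> infinity, exp(-2*2 t) -> 0, so the stationary variance is sigma^2 / (2 theta) = 4.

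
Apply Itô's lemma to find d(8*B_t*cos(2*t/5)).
d(8*B_t*cos(2*t/5)) = (-16*B_t*sin(2*t/5)/5) dt + (8*cos(2*t/5)) dB_t

Itô's formula for f(t, x): d f(t, B_t) = (f_t + (1/2) f_xx) dt + f_x dB_t. Compute partials of f(t, x) = 8*x*cos(2*t/5):
  f_t(t,x)  = -16*x*sin(2*t/5)/5
  f_x(t,x)  = 8*cos(2*t/5)
  f_xx(t,x) = 0
Assemble drift = f_t + (1/2) f_xx = -16*x*sin(2*t/5)/5 and diffusion = f_x = 8*cos(2*t/5). Substituting x = B_t:
  d(8*B_t*cos(2*t/5)) = (-16*B_t*sin(2*t/5)/5) dt + (8*cos(2*t/5)) dB_t.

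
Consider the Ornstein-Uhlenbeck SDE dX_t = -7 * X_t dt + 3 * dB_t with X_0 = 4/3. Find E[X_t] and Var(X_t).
E[X_t] = 4*exp(-7*t)/3; Var(X_t) = 9/14 - 9*exp(-14*t)/14

The OU SDE dX = -theta X dt + sigma dB admits the integrating factor exp(theta t): d(exp(theta t) X_t) = sigma exp(theta t) dB_t. Integrating from 0 to t:
  X_t = x_0 * exp(-theta t) + sigma * int_0^t exp(-theta (t-s)) dB_s.
The Itô integral has mean 0 and (by the Itô isometry) variance sigma^2 * int_0^t exp(-2 theta (t - s)) ds = sigma^2 * (1 - exp(-2 theta t)) / (2 theta).
With theta = 7, sigma = 3, x_0 = 4/3:
  E[X_t] = 4/3 * exp(-7 t) = 4*exp(-7*t)/3
  Var(X_t) = (3)^2 * (1 - exp(-2*7 t)) / (2 * 7) = 9/14 - 9*exp(-14*t)/14.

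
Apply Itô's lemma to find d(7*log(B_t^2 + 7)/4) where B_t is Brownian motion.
d(7*log(B_t^2 + 7)/4) = (7*(7 - B_t^2)/(4*(B_t^2 + 7)^2)) dt + (7*B_t/(2*(B_t^2 + 7))) dB_t

Itô's formula for f(B_t) gives d f(B_t) = f'(B_t) dB_t + (1/2) f''(B_t) dt. Compute derivatives of f(x) = 7*log(x^2 + 7)/4:
  f'(x)  = 7*x/(2*(x^2 + 7))
  f''(x) = 7*(7 - x^2)/(2*(x^2 + 7)^2)
Substitute x = B_t and multiply the f'' term by 1/2:
  drift     = (1/2) * (7*(7 - x^2)/(2*(x^2 + 7)^2)) evaluated at B_t = 7*(7 - B_t^2)/(4*(B_t^2 + 7)^2)
  diffusion = (7*x/(2*(x^2 + 7))) evaluated at B_t = 7*B_t/(2*(B_t^2 + 7))
Therefore d(7*log(B_t^2 + 7)/4) = (7*(7 - B_t^2)/(4*(B_t^2 + 7)^2)) dt + (7*B_t/(2*(B_t^2 + 7))) dB_t.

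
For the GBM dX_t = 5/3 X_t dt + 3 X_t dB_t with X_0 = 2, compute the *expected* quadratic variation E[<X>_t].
E[<X>_t] = 108*exp(37*t/3)/37 - 108/37

<X>_t = int_0^t (3 * X_s)^2 ds. Taking expectation inside the integral: E[<X>_t] = 3^2 * int_0^t E[X_s^2] ds. For GBM, E[X_s^2] = x_0^2 * exp((2 mu + sigma^2) s). Integrating:
  E[<X>_t] = 3^2 * 2^2 * (exp((2*(5/3) + 3^2) t) - 1) / (2*(5/3) + 3^2)
           = 3^2 * 2^2 * (exp((37/3) t) - 1) / (37/3) = 108*exp(37*t/3)/37 - 108/37.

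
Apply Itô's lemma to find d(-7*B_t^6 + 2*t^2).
d(-7*B_t^6 + 2*t^2) = (-105*B_t^4 + 4*t) dt + (-42*B_t^5) dB_t

Itô's formula for f(t, x): d f(t, B_t) = (f_t + (1/2) f_xx) dt + f_x dB_t. Compute partials of f(t, x) = 2*t^2 - 7*x^6:
  f_t(t,x)  = 4*t
  f_x(t,x)  = -42*x^5
  f_xx(t,x) = -210*x^4
Assemble drift = f_t + (1/2) f_xx = 4*t - 105*x^4 and diffusion = f_x = -42*x^5. Substituting x = B_t:
  d(-7*B_t^6 + 2*t^2) = (-105*B_t^4 + 4*t) dt + (-42*B_t^5) dB_t.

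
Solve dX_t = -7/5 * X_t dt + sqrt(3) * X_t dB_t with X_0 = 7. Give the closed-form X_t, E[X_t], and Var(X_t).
X_t = 7 * exp((-29/10) t + (sqrt(3)) B_t); E[X_t] = 7*exp(-7*t/5); Var(X_t) = (49*exp(3*t) - 49)*exp(-14*t/5)

For GBM dX = mu X dt + sigma X dB with X_0 = x_0, apply Itô to Y = log X: dY = (mu - sigma^2/2) dt + sigma dB, so Y_t = log(x_0) + (mu - sigma^2/2) t + sigma B_t and hence X_t = x_0 * exp((mu - sigma^2/2) t + sigma B_t).
With mu = -7/5, sigma = sqrt(3), x_0 = 7, this gives:
  X_t = 7 * exp((-29/10) * t + (sqrt(3)) * B_t).
Since sigma*B_t ~ Normal(0, sigma^2 t), E[exp(sigma*B_t)] = exp(sigma^2 t / 2); so E[X_t] = x_0 * exp((mu - sigma^2/2) t) * exp(sigma^2 t / 2) = x_0 * exp(mu t) = 7*exp(-7*t/5).
Var(X_t) = E[X_t^2] - (E[X_t])^2 = x_0^2 * exp(2 mu t) * (exp(sigma^2 t) - 1) = (49*exp(3*t) - 49)*exp(-14*t/5).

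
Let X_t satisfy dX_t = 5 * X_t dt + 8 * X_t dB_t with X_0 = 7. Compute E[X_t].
E[X_t] = 7*exp(5*t)

For GBM dX = mu X dt + sigma X dB with X_0 = x_0, apply Itô to Y = log X: dY = (mu - sigma^2/2) dt + sigma dB, so Y_t = log(x_0) + (mu - sigma^2/2) t + sigma B_t and hence X_t = x_0 * exp((mu - sigma^2/2) t + sigma B_t).
With mu = 5, sigma = 8, x_0 = 7, this gives:
  X_t = 7 * exp((-27) * t + (8) * B_t).
Since sigma*B_t ~ Normal(0, sigma^2 t), E[exp(sigma*B_t)] = exp(sigma^2 t / 2); so E[X_t] = x_0 * exp((mu - sigma^2/2) t) * exp(sigma^2 t / 2) = x_0 * exp(mu t) = 7*exp(5*t).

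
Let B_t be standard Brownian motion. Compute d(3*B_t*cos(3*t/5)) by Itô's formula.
d(3*B_t*cos(3*t/5)) = (-9*B_t*sin(3*t/5)/5) dt + (3*cos(3*t/5)) dB_t

Itô's formula for f(t, x): d f(t, B_t) = (f_t + (1/2) f_xx) dt + f_x dB_t. Compute partials of f(t, x) = 3*x*cos(3*t/5):
  f_t(t,x)  = -9*x*sin(3*t/5)/5
  f_x(t,x)  = 3*cos(3*t/5)
  f_xx(t,x) = 0
Assemble drift = f_t + (1/2) f_xx = -9*x*sin(3*t/5)/5 and diffusion = f_x = 3*cos(3*t/5). Substituting x = B_t:
  d(3*B_t*cos(3*t/5)) = (-9*B_t*sin(3*t/5)/5) dt + (3*cos(3*t/5)) dB_t.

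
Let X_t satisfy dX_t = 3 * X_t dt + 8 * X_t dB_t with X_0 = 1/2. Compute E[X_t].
E[X_t] = exp(3*t)/2

For GBM dX = mu X dt + sigma X dB with X_0 = x_0, apply Itô to Y = log X: dY = (mu - sigma^2/2) dt + sigma dB, so Y_t = log(x_0) + (mu - sigma^2/2) t + sigma B_t and hence X_t = x_0 * exp((mu - sigma^2/2) t + sigma B_t).
With mu = 3, sigma = 8, x_0 = 1/2, this gives:
  X_t = 1/2 * exp((-29) * t + (8) * B_t).
Since sigma*B_t ~ Normal(0, sigma^2 t), E[exp(sigma*B_t)] = exp(sigma^2 t / 2); so E[X_t] = x_0 * exp((mu - sigma^2/2) t) * exp(sigma^2 t / 2) = x_0 * exp(mu t) = exp(3*t)/2.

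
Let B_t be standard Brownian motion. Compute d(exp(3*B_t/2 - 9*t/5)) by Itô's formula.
d(exp(3*B_t/2 - 9*t/5)) = (-27*exp(3*B_t/2 - 9*t/5)/40) dt + (3*exp(3*B_t/2 - 9*t/5)/2) dB_t

Itô's formula for f(t, x): d f(t, B_t) = (f_t + (1/2) f_xx) dt + f_x dB_t. Compute partials of f(t, x) = exp(-9*t/5 + 3*x/2):
  f_t(t,x)  = -9*exp(-9*t/5 + 3*x/2)/5
  f_x(t,x)  = 3*exp(-9*t/5 + 3*x/2)/2
  f_xx(t,x) = 9*exp(-9*t/5 + 3*x/2)/4
Assemble drift = f_t + (1/2) f_xx = -27*exp(-9*t/5 + 3*x/2)/40 and diffusion = f_x = 3*exp(-9*t/5 + 3*x/2)/2. Substituting x = B_t:
  d(exp(3*B_t/2 - 9*t/5)) = (-27*exp(3*B_t/2 - 9*t/5)/40) dt + (3*exp(3*B_t/2 - 9*t/5)/2) dB_t.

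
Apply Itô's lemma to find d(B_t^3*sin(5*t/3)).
d(B_t^3*sin(5*t/3)) = (B_t*(5*B_t^2*cos(5*t/3) + 9*sin(5*t/3))/3) dt + (3*B_t^2*sin(5*t/3)) dB_t

Itô's formula for f(t, x): d f(t, B_t) = (f_t + (1/2) f_xx) dt + f_x dB_t. Compute partials of f(t, x) = x^3*sin(5*t/3):
  f_t(t,x)  = 5*x^3*cos(5*t/3)/3
  f_x(t,x)  = 3*x^2*sin(5*t/3)
  f_xx(t,x) = 6*x*sin(5*t/3)
Assemble drift = f_t + (1/2) f_xx = x*(5*x^2*cos(5*t/3) + 9*sin(5*t/3))/3 and diffusion = f_x = 3*x^2*sin(5*t/3). Substituting x = B_t:
  d(B_t^3*sin(5*t/3)) = (B_t*(5*B_t^2*cos(5*t/3) + 9*sin(5*t/3))/3) dt + (3*B_t^2*sin(5*t/3)) dB_t.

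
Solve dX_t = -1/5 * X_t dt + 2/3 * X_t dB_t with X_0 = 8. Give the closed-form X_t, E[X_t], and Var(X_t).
X_t = 8 * exp((-19/45) t + (2/3) B_t); E[X_t] = 8*exp(-t/5); Var(X_t) = (64*exp(4*t/9) - 64)*exp(-2*t/5)

For GBM dX = mu X dt + sigma X dB with X_0 = x_0, apply Itô to Y = log X: dY = (mu - sigma^2/2) dt + sigma dB, so Y_t = log(x_0) + (mu - sigma^2/2) t + sigma B_t and hence X_t = x_0 * exp((mu - sigma^2/2) t + sigma B_t).
With mu = -1/5, sigma = 2/3, x_0 = 8, this gives:
  X_t = 8 * exp((-19/45) * t + (2/3) * B_t).
Since sigma*B_t ~ Normal(0, sigma^2 t), E[exp(sigma*B_t)] = exp(sigma^2 t / 2); so E[X_t] = x_0 * exp((mu - sigma^2/2) t) * exp(sigma^2 t / 2) = x_0 * exp(mu t) = 8*exp(-t/5).
Var(X_t) = E[X_t^2] - (E[X_t])^2 = x_0^2 * exp(2 mu t) * (exp(sigma^2 t) - 1) = (64*exp(4*t/9) - 64)*exp(-2*t/5).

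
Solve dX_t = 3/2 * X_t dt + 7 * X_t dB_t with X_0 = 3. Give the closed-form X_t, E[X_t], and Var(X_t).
X_t = 3 * exp((-23) t + (7) B_t); E[X_t] = 3*exp(3*t/2); Var(X_t) = 9*(exp(49*t) - 1)*exp(3*t)

For GBM dX = mu X dt + sigma X dB with X_0 = x_0, apply Itô to Y = log X: dY = (mu - sigma^2/2) dt + sigma dB, so Y_t = log(x_0) + (mu - sigma^2/2) t + sigma B_t and hence X_t = x_0 * exp((mu - sigma^2/2) t + sigma B_t).
With mu = 3/2, sigma = 7, x_0 = 3, this gives:
  X_t = 3 * exp((-23) * t + (7) * B_t).
Since sigma*B_t ~ Normal(0, sigma^2 t), E[exp(sigma*B_t)] = exp(sigma^2 t / 2); so E[X_t] = x_0 * exp((mu - sigma^2/2) t) * exp(sigma^2 t / 2) = x_0 * exp(mu t) = 3*exp(3*t/2).
Var(X_t) = E[X_t^2] - (E[X_t])^2 = x_0^2 * exp(2 mu t) * (exp(sigma^2 t) - 1) = 9*(exp(49*t) - 1)*exp(3*t).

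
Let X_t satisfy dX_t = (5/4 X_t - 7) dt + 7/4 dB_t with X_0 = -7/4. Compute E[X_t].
E[X_t] = 28/5 - 147*exp(5*t/4)/20

Taking expectations and using E[dB_t] = 0, the mean m(t) = E[X_t] satisfies the ODE m'(t) = a m(t) + b with m(0) = x_0. With a = 5/4, b = -7, x_0 = -7/4, the solution is
  m(t) = x_0 * exp(a t) + (b/a) * (exp(a t) - 1)
       = (-7/4) * exp((5/4) t) + ((-7)/(5/4)) * (exp((5/4) t) - 1)
       = 28/5 - 147*exp(5*t/4)/20.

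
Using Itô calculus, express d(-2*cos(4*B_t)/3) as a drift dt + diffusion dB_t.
d(-2*cos(4*B_t)/3) = (16*cos(4*B_t)/3) dt + (8*sin(4*B_t)/3) dB_t

Itô's formula for f(B_t) gives d f(B_t) = f'(B_t) dB_t + (1/2) f''(B_t) dt. Compute derivatives of f(x) = -2*cos(4*x)/3:
  f'(x)  = 8*sin(4*x)/3
  f''(x) = 32*cos(4*x)/3
Substitute x = B_t and multiply the f'' term by 1/2:
  drift     = (1/2) * (32*cos(4*x)/3) evaluated at B_t = 16*cos(4*B_t)/3
  diffusion = (8*sin(4*x)/3) evaluated at B_t = 8*sin(4*B_t)/3
Therefore d(-2*cos(4*B_t)/3) = (16*cos(4*B_t)/3) dt + (8*sin(4*B_t)/3) dB_t.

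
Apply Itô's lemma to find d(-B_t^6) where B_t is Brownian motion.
d(-B_t^6) = (-15*B_t^4) dt + (-6*B_t^5) dB_t

Itô's formula for f(B_t) gives d f(B_t) = f'(B_t) dB_t + (1/2) f''(B_t) dt. Compute derivatives of f(x) = -x^6:
  f'(x)  = -6*x^5
  f''(x) = -30*x^4
Substitute x = B_t and multiply the f'' term by 1/2:
  drift     = (1/2) * (-30*x^4) evaluated at B_t = -15*B_t^4
  diffusion = (-6*x^5) evaluated at B_t = -6*B_t^5
Therefore d(-B_t^6) = (-15*B_t^4) dt + (-6*B_t^5) dB_t.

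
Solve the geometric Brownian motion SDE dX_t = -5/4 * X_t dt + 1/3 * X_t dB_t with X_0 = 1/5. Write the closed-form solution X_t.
X_t = 1/5 * exp((-47/36) * t + (1/3) * B_t)

For GBM dX = mu X dt + sigma X dB with X_0 = x_0, apply Itô to Y = log X: dY = (mu - sigma^2/2) dt + sigma dB, so Y_t = log(x_0) + (mu - sigma^2/2) t + sigma B_t and hence X_t = x_0 * exp((mu - sigma^2/2) t + sigma B_t).
With mu = -5/4, sigma = 1/3, x_0 = 1/5, this gives:
  X_t = 1/5 * exp((-47/36) * t + (1/3) * B_t).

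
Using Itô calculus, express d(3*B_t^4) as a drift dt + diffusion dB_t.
d(3*B_t^4) = (18*B_t^2) dt + (12*B_t^3) dB_t

Itô's formula for f(B_t) gives d f(B_t) = f'(B_t) dB_t + (1/2) f''(B_t) dt. Compute derivatives of f(x) = 3*x^4:
  f'(x)  = 12*x^3
  f''(x) = 36*x^2
Substitute x = B_t and multiply the f'' term by 1/2:
  drift     = (1/2) * (36*x^2) evaluated at B_t = 18*B_t^2
  diffusion = (12*x^3) evaluated at B_t = 12*B_t^3
Therefore d(3*B_t^4) = (18*B_t^2) dt + (12*B_t^3) dB_t.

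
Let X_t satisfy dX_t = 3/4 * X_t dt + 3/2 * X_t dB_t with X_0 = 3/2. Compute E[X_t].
E[X_t] = 3*exp(3*t/4)/2

For GBM dX = mu X dt + sigma X dB with X_0 = x_0, apply Itô to Y = log X: dY = (mu - sigma^2/2) dt + sigma dB, so Y_t = log(x_0) + (mu - sigma^2/2) t + sigma B_t and hence X_t = x_0 * exp((mu - sigma^2/2) t + sigma B_t).
With mu = 3/4, sigma = 3/2, x_0 = 3/2, this gives:
  X_t = 3/2 * exp((-3/8) * t + (3/2) * B_t).
Since sigma*B_t ~ Normal(0, sigma^2 t), E[exp(sigma*B_t)] = exp(sigma^2 t / 2); so E[X_t] = x_0 * exp((mu - sigma^2/2) t) * exp(sigma^2 t / 2) = x_0 * exp(mu t) = 3*exp(3*t/4)/2.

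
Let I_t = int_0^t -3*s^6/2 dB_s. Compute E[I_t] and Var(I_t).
E[I_t] = 0; Var(I_t) = 9*t^13/52

The Itô integral of a deterministic integrand f(s) has mean 0 because each increment f(s) * (B_{s+ds} - B_s) has mean 0. By the Itô isometry:
  Var( int_0^t f(s) dB_s ) = E[ (int_0^t f(s) dB_s)^2 ] = int_0^t f(s)^2 ds.
Here f(s) = -3*s^6/2, so f(s)^2 = 9*s^12/4. Integrate:
  int_0^t (9*s^12/4) ds = 9*t^13/52.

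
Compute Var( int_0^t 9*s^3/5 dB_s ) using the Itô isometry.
Var = 81*t^7/175

The Itô integral of a deterministic integrand f(s) has mean 0 because each increment f(s) * (B_{s+ds} - B_s) has mean 0. By the Itô isometry:
  Var( int_0^t f(s) dB_s ) = E[ (int_0^t f(s) dB_s)^2 ] = int_0^t f(s)^2 ds.
Here f(s) = 9*s^3/5, so f(s)^2 = 81*s^6/25. Integrate:
  int_0^t (81*s^6/25) ds = 81*t^7/175.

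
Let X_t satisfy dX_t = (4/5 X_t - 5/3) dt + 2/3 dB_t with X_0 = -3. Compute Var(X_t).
Var(X_t) = 5*exp(8*t/5)/18 - 5/18

The variance V(t) = Var(X_t) satisfies V'(t) = 2 a V(t) + c^2 with V(0) = 0 (drift coefficient is linear in X, diffusion is constant). With a = 4/5, c = 2/3, the solution is
  V(t) = (c^2 / (2 a)) * (exp(2 a t) - 1)
       = ((2/3)^2 / (2*(4/5))) * (exp((8/5) t) - 1)
       = 5*exp(8*t/5)/18 - 5/18.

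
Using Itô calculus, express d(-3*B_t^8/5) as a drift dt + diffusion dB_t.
d(-3*B_t^8/5) = (-84*B_t^6/5) dt + (-24*B_t^7/5) dB_t

Itô's formula for f(B_t) gives d f(B_t) = f'(B_t) dB_t + (1/2) f''(B_t) dt. Compute derivatives of f(x) = -3*x^8/5:
  f'(x)  = -24*x^7/5
  f''(x) = -168*x^6/5
Substitute x = B_t and multiply the f'' term by 1/2:
  drift     = (1/2) * (-168*x^6/5) evaluated at B_t = -84*B_t^6/5
  diffusion = (-24*x^7/5) evaluated at B_t = -24*B_t^7/5
Therefore d(-3*B_t^8/5) = (-84*B_t^6/5) dt + (-24*B_t^7/5) dB_t.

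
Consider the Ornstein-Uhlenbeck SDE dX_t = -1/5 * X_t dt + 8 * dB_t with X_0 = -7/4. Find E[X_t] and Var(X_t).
E[X_t] = -7*exp(-t/5)/4; Var(X_t) = 160 - 160*exp(-2*t/5)

The OU SDE dX = -theta X dt + sigma dB admits the integrating factor exp(theta t): d(exp(theta t) X_t) = sigma exp(theta t) dB_t. Integrating from 0 to t:
  X_t = x_0 * exp(-theta t) + sigma * int_0^t exp(-theta (t-s)) dB_s.
The Itô integral has mean 0 and (by the Itô isometry) variance sigma^2 * int_0^t exp(-2 theta (t - s)) ds = sigma^2 * (1 - exp(-2 theta t)) / (2 theta).
With theta = 1/5, sigma = 8, x_0 = -7/4:
  E[X_t] = -7/4 * exp(-1/5 t) = -7*exp(-t/5)/4
  Var(X_t) = (8)^2 * (1 - exp(-2*1/5 t)) / (2 * 1/5) = 160 - 160*exp(-2*t/5).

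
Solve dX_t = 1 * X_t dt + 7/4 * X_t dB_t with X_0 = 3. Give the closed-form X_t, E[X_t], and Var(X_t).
X_t = 3 * exp((-17/32) t + (7/4) B_t); E[X_t] = 3*exp(t); Var(X_t) = 9*(exp(49*t/16) - 1)*exp(2*t)

For GBM dX = mu X dt + sigma X dB with X_0 = x_0, apply Itô to Y = log X: dY = (mu - sigma^2/2) dt + sigma dB, so Y_t = log(x_0) + (mu - sigma^2/2) t + sigma B_t and hence X_t = x_0 * exp((mu - sigma^2/2) t + sigma B_t).
With mu = 1, sigma = 7/4, x_0 = 3, this gives:
  X_t = 3 * exp((-17/32) * t + (7/4) * B_t).
Since sigma*B_t ~ Normal(0, sigma^2 t), E[exp(sigma*B_t)] = exp(sigma^2 t / 2); so E[X_t] = x_0 * exp((mu - sigma^2/2) t) * exp(sigma^2 t / 2) = x_0 * exp(mu t) = 3*exp(t).
Var(X_t) = E[X_t^2] - (E[X_t])^2 = x_0^2 * exp(2 mu t) * (exp(sigma^2 t) - 1) = 9*(exp(49*t/16) - 1)*exp(2*t).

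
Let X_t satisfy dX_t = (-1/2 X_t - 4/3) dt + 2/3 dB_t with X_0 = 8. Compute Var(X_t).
Var(X_t) = 4/9 - 4*exp(-t)/9

The variance V(t) = Var(X_t) satisfies V'(t) = 2 a V(t) + c^2 with V(0) = 0 (drift coefficient is linear in X, diffusion is constant). With a = -1/2, c = 2/3, the solution is
  V(t) = (c^2 / (2 a)) * (exp(2 a t) - 1)
       = ((2/3)^2 / (2*(-1/2))) * (exp((-1) t) - 1)
       = 4/9 - 4*exp(-t)/9.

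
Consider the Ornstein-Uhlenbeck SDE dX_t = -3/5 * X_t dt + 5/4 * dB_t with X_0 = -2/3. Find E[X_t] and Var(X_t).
E[X_t] = -2*exp(-3*t/5)/3; Var(X_t) = 125/96 - 125*exp(-6*t/5)/96

The OU SDE dX = -theta X dt + sigma dB admits the integrating factor exp(theta t): d(exp(theta t) X_t) = sigma exp(theta t) dB_t. Integrating from 0 to t:
  X_t = x_0 * exp(-theta t) + sigma * int_0^t exp(-theta (t-s)) dB_s.
The Itô integral has mean 0 and (by the Itô isometry) variance sigma^2 * int_0^t exp(-2 theta (t - s)) ds = sigma^2 * (1 - exp(-2 theta t)) / (2 theta).
With theta = 3/5, sigma = 5/4, x_0 = -2/3:
  E[X_t] = -2/3 * exp(-3/5 t) = -2*exp(-3*t/5)/3
  Var(X_t) = (5/4)^2 * (1 - exp(-2*3/5 t)) / (2 * 3/5) = 125/96 - 125*exp(-6*t/5)/96.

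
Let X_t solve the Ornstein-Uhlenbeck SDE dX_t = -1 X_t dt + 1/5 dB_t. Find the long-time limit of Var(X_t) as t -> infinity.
lim Var(X_t) = 1/50

The OU SDE dX = -theta X dt + sigma dB admits the integrating factor exp(theta t): d(exp(theta t) X_t) = sigma exp(theta t) dB_t. Integrating from 0 to t gives X_t = x_0 * exp(-theta t) + sigma * int_0^t exp(-theta (t-s)) dB_s for any initial x_0. The Itô integral has variance (by the Itô isometry) sigma^2 * int_0^t exp(-2 theta (t - s)) ds = sigma^2 * (1 - exp(-2 theta t)) / (2 theta), independent of x_0.
With theta = 1, sigma = 1/5:
  Var(X_t) = (1/5)^2 * (1 - exp(-2*1 t)) / (2 * 1) = 1/50 - exp(-2*t)/50.
As t -> infinity, exp(-2*1 t) -> 0, so the stationary variance is sigma^2 / (2 theta) = 1/50.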